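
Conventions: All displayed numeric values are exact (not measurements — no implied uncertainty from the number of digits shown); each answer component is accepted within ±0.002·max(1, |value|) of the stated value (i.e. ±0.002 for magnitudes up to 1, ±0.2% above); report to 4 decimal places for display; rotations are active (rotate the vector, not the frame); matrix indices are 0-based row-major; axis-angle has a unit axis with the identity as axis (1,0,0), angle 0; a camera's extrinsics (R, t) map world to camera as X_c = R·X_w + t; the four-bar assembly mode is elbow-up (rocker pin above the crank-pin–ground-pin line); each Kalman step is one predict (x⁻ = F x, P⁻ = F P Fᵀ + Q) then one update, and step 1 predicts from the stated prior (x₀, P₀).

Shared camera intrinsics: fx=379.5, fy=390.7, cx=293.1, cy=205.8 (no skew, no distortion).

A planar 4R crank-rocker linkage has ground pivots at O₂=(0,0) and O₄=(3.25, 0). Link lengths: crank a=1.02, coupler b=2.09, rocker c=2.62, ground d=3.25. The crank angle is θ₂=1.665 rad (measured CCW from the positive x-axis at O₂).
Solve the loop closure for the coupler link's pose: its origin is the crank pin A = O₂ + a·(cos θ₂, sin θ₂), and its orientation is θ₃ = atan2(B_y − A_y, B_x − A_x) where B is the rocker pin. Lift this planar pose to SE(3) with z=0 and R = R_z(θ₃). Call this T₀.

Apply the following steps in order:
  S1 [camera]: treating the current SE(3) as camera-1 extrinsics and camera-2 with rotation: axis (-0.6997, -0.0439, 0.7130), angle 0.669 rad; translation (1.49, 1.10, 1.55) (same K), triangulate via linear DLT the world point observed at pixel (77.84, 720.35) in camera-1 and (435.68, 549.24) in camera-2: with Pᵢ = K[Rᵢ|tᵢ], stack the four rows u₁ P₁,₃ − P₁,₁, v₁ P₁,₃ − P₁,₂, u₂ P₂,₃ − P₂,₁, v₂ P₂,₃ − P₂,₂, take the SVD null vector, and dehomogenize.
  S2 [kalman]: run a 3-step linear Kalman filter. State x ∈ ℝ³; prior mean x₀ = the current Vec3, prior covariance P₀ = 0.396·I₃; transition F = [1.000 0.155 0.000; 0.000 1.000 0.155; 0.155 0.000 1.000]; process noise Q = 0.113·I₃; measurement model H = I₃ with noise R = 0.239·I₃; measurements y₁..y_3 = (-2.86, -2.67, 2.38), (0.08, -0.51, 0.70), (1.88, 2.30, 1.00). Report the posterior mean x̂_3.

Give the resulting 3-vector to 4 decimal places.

source (fourbar_fk): coupler pose = R=[0.8537 -0.5207 0.0000; 0.5207 0.8537 0.0000; 0.0000 0.0000 1.0000], t=(-0.0959, 1.0155, 0.0000)
after S1 (triangulate): (-0.2226, 0.6631, 1.1129)
after S2 (kf_track): (0.4613, 0.9160, 1.1570)

result = (0.4613, 0.9160, 1.1570)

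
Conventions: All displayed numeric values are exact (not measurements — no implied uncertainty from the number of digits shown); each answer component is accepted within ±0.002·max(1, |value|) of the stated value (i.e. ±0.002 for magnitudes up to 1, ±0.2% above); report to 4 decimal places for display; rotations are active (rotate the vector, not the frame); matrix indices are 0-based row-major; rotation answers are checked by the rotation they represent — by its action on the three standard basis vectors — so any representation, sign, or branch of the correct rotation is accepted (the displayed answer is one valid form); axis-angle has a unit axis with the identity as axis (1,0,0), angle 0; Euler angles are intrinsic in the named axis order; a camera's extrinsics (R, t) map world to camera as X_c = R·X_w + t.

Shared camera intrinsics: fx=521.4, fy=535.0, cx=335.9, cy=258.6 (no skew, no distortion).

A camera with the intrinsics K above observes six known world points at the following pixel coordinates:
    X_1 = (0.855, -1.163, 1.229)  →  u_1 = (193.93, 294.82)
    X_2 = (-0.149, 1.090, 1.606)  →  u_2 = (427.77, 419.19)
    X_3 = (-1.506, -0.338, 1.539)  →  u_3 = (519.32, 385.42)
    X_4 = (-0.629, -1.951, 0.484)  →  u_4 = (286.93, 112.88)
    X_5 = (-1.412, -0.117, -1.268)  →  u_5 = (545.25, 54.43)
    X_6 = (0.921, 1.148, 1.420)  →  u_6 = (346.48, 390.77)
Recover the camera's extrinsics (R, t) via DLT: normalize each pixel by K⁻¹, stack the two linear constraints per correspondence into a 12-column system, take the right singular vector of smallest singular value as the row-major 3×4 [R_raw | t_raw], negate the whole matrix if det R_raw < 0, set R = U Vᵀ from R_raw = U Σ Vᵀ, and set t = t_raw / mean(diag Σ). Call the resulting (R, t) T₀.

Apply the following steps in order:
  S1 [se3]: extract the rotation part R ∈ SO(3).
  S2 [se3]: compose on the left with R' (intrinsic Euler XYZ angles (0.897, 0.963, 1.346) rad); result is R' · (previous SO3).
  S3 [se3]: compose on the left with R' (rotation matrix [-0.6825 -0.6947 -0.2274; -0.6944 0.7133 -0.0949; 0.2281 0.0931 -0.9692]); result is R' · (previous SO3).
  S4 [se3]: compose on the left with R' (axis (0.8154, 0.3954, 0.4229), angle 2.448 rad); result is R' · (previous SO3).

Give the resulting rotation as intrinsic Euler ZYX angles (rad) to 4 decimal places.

source (pnp_recover): camera pose = R=[-0.7827 0.5846 -0.2135; 0.0647 0.4176 0.9063; 0.6190 0.6956 -0.3647], t=(0.4701, -0.4001, 4.9200)
after S1 (rot_of_se3): [-0.7827 0.5846 -0.2135; 0.0647 0.4176 0.9063; 0.6190 0.6956 -0.3647]
after S2 (compose_so3): [0.3725 0.4130 -0.8311; -0.8957 -0.0743 -0.4384; -0.2427 0.9077 0.3423]
after S3 (compose_so3): [0.4232 -0.4366 0.7939; -0.8745 -0.4259 0.2319; 0.2368 -0.7924 -0.5621]
after S4 (compose_so3): [0.1142 -0.9892 -0.0922; 0.7330 0.0213 0.6799; -0.6705 -0.1452 0.7275]

rotation (euler_zyx) = (1.4162, 0.7349, -0.1970)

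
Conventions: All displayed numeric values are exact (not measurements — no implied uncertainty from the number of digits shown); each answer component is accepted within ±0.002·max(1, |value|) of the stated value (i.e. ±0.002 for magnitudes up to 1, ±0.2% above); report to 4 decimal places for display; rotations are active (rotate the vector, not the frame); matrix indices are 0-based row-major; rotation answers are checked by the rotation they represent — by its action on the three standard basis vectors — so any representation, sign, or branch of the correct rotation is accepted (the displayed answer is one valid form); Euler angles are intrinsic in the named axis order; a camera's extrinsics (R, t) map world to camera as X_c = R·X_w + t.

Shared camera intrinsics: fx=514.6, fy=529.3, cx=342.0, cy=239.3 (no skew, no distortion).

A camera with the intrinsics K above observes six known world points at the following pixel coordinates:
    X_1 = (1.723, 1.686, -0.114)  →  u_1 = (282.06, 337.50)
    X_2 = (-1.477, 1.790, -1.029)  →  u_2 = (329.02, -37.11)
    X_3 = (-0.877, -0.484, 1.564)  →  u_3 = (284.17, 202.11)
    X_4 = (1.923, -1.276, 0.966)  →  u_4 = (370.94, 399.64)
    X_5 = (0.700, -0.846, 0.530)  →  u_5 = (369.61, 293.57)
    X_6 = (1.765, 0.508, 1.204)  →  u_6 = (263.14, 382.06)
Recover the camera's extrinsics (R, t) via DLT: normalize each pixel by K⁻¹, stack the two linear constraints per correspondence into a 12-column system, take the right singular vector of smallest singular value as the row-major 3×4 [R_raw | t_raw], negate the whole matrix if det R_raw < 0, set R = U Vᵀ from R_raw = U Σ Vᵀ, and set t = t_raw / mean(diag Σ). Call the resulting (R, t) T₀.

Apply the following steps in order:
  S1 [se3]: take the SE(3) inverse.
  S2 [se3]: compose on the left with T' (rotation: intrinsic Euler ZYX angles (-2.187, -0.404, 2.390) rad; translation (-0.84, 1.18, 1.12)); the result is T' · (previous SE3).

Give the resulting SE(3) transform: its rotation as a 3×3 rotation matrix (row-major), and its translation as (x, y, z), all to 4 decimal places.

source (pnp_recover): camera pose = R=[0.1039 -0.5758 -0.8110; 0.9134 -0.2674 0.3068; -0.3935 -0.7726 0.4982], t=(0.2300, -0.3399, 6.0695)
after S1 (invert_se3): R=[0.1039 0.9134 -0.3935; -0.5758 -0.2674 -0.7726; -0.8110 0.3068 0.4982], t=(2.6752, 4.7310, -2.7330)
after S2 (compose_se3): R=[0.7853 -0.5894 0.1897; -0.5771 -0.8077 -0.1203; 0.2241 -0.0150 -0.9744], t=(-2.3720, 1.7685, 6.9778)

rotation (matrix) = ((0.7853, -0.5894, 0.1897), (-0.5771, -0.8077, -0.1203), (0.2241, -0.0150, -0.9744)), translation = (-2.3720, 1.7685, 6.9778)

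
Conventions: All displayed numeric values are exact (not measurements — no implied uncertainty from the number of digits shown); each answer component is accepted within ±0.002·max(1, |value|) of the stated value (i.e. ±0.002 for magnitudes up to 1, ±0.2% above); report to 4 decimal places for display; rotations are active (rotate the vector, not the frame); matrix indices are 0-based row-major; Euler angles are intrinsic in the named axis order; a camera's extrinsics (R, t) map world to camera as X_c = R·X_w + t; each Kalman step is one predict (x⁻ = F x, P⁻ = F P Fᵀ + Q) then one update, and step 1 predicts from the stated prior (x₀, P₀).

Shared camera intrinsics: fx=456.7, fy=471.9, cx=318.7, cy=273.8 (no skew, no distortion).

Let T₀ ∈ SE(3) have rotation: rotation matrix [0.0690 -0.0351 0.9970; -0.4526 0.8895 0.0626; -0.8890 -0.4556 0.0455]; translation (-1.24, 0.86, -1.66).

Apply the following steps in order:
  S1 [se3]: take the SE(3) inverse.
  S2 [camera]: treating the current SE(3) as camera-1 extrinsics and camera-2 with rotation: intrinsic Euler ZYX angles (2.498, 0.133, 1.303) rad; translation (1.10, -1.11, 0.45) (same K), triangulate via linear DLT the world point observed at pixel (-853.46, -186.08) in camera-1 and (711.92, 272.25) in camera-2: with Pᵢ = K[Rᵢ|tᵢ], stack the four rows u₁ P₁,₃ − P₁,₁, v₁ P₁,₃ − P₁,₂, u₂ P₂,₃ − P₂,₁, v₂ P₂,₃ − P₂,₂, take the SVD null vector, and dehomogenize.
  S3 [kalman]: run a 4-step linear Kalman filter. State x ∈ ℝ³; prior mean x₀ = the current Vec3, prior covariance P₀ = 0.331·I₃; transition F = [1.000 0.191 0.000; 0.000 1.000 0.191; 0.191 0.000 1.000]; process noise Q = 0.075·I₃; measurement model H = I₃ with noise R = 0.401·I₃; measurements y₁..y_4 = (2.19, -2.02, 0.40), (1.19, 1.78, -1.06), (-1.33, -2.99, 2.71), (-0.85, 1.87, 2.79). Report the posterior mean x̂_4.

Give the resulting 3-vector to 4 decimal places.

after S1 (invert_se3): R=[0.0690 -0.4526 -0.8890; -0.0351 0.8895 -0.4556; 0.9970 0.0626 0.0455], t=(-1.0010, -1.5647, 1.2579)
after S2 (triangulate): (-0.1878, 1.3004, 1.7540)
after S3 (kf_track): (-0.1214, 0.4107, 1.7916)

result = (-0.1214, 0.4107, 1.7916)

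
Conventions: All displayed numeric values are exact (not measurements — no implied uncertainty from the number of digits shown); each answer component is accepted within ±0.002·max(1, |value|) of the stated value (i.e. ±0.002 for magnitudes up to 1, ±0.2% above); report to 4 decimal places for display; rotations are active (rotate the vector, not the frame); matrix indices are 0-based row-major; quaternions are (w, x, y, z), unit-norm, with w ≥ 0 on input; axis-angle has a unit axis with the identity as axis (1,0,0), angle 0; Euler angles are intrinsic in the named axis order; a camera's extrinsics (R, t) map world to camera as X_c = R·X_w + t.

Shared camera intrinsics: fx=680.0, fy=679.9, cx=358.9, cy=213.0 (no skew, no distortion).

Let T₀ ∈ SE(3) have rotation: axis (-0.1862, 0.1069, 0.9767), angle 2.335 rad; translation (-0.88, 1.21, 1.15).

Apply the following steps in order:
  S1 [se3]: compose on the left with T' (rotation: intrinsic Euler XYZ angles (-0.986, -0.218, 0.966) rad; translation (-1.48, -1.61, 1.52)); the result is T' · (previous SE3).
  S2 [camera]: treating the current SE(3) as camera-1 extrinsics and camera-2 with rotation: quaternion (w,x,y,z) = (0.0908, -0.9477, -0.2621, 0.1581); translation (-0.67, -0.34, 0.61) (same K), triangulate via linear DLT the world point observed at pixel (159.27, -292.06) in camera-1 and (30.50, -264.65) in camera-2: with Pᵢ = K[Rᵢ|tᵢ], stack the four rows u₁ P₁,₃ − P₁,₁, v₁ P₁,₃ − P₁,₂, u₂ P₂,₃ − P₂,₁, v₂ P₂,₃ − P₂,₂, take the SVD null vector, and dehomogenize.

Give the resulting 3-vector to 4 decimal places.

after S1 (compose_se3): R=[-0.8076 0.1210 -0.5772; -0.5547 -0.4882 0.6738; -0.2003 0.8643 0.4614], t=(-3.1890, -0.9634, 1.9912)
after S2 (triangulate): (-1.8476, 0.4863, -1.8597)

result = (-1.8476, 0.4863, -1.8597)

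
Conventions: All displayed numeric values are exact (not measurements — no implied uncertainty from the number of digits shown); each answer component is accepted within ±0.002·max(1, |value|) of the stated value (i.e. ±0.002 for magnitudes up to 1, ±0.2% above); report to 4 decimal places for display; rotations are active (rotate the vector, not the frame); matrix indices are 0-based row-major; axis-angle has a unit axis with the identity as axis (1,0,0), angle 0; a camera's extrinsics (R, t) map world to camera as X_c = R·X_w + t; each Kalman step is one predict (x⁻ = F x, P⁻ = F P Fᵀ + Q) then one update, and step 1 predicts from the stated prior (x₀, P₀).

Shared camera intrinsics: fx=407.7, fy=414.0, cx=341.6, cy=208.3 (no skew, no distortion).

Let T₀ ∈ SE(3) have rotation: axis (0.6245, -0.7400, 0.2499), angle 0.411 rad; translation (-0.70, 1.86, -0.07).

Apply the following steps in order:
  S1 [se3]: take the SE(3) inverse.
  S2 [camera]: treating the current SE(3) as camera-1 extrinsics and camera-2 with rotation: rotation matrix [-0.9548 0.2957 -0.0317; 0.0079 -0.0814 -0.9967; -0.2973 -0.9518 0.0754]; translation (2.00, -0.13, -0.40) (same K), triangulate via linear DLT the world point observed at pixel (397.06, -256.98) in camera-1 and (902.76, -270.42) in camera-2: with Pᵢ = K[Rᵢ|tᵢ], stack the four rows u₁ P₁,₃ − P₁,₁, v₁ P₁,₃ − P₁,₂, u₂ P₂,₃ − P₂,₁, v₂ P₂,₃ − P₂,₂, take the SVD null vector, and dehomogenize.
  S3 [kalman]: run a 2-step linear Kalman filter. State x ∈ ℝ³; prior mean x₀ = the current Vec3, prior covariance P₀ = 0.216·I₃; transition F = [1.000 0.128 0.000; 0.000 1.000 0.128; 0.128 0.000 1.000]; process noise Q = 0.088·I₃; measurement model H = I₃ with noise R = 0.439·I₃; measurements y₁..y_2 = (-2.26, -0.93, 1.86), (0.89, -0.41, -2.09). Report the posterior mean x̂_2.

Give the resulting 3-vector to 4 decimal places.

after S1 (invert_se3): R=[0.9492 0.0614 0.3086; -0.1383 0.9623 0.2341; -0.2827 -0.2649 0.9219], t=(0.5719, -1.8704, 0.3594)
after S2 (triangulate): (-0.6949, -1.6742, 1.7810)
after S3 (kf_track): (-0.7415, -0.8295, 0.2545)

result = (-0.7415, -0.8295, 0.2545)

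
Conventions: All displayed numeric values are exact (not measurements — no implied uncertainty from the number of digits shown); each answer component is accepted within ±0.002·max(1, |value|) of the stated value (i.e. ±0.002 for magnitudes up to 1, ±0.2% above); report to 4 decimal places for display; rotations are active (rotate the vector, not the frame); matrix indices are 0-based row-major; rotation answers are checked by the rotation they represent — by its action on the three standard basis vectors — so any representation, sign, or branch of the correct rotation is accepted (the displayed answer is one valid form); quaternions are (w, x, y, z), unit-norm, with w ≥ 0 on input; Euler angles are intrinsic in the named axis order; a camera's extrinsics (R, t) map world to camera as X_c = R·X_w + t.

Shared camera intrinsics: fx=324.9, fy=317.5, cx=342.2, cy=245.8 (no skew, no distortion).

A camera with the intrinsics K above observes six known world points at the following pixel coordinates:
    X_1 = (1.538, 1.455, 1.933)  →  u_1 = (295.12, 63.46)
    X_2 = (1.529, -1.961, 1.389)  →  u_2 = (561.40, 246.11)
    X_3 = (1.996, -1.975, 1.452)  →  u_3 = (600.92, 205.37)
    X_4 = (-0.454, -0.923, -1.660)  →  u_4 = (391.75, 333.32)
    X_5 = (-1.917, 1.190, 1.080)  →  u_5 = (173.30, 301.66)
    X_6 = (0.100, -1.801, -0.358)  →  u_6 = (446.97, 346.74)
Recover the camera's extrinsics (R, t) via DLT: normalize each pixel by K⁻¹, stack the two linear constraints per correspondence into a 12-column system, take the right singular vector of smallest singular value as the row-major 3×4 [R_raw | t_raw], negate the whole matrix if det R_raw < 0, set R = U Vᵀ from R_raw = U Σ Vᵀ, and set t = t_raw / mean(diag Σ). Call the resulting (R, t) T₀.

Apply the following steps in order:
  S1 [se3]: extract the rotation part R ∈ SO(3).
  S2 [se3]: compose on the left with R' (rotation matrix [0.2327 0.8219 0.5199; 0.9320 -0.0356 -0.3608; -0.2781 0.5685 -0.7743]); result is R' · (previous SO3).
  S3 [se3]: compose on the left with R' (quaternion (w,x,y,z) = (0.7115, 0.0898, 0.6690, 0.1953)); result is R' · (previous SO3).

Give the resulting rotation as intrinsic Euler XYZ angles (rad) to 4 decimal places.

rotation (euler_xyz) = (0.2400, 0.6527, 2.6687)

source (pnp_recover): camera pose = R=[0.6552 -0.6815 -0.3260; -0.7553 -0.5995 -0.2649; -0.0150 0.4198 -0.9075], t=(0.0600, 0.3499, 4.9900)
after S1 (rot_of_se3): [0.6552 -0.6815 -0.3260; -0.7553 -0.5995 -0.2649; -0.0150 0.4198 -0.9075]
after S2 (compose_so3): [-0.4761 -0.4330 -0.7654; 0.6429 -0.7652 0.0330; -0.6000 -0.4763 0.6427]
after S3 (compose_so3): [-0.7073 -0.3618 0.6073; 0.3138 -0.9305 -0.1889; 0.6335 0.0570 0.7717]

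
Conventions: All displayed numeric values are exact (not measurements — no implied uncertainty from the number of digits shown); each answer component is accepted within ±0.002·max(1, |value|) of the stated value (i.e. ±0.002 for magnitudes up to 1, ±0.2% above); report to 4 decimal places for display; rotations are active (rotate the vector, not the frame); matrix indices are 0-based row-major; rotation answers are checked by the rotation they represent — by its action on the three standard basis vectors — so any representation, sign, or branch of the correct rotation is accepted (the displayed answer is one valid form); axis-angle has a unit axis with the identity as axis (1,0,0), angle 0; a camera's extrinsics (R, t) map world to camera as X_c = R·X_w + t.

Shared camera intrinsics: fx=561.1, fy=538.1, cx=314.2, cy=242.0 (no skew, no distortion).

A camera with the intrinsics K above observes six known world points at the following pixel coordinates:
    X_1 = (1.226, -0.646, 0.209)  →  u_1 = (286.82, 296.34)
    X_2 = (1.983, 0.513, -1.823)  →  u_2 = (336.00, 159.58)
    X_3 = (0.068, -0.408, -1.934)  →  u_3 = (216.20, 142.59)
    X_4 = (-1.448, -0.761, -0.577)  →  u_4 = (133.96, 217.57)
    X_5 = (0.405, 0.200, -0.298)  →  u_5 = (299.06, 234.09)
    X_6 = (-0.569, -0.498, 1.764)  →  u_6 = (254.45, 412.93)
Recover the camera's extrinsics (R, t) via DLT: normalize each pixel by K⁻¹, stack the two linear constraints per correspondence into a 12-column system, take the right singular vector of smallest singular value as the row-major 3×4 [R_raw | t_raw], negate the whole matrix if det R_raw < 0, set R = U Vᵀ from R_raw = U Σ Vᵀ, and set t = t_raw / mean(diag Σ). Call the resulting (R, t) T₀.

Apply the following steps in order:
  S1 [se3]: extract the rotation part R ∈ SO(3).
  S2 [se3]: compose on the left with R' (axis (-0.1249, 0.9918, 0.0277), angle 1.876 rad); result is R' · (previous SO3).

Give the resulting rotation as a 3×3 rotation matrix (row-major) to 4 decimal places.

rotation (matrix) = ((0.6717, -0.5067, -0.5404), (0.2280, -0.5527, 0.8016), (-0.7049, -0.6616, -0.2557))

source (pnp_recover): camera pose = R=[0.4510 0.8453 0.2865; 0.1560 -0.3907 0.9072; 0.8788 -0.3645 -0.3080], t=(-0.4602, 0.1801, 6.8028)
after S1 (rot_of_se3): [0.4510 0.8453 0.2865; 0.1560 -0.3907 0.9072; 0.8788 -0.3645 -0.3080]
after S2 (compose_so3): [0.6717 -0.5067 -0.5404; 0.2280 -0.5527 0.8016; -0.7049 -0.6616 -0.2557]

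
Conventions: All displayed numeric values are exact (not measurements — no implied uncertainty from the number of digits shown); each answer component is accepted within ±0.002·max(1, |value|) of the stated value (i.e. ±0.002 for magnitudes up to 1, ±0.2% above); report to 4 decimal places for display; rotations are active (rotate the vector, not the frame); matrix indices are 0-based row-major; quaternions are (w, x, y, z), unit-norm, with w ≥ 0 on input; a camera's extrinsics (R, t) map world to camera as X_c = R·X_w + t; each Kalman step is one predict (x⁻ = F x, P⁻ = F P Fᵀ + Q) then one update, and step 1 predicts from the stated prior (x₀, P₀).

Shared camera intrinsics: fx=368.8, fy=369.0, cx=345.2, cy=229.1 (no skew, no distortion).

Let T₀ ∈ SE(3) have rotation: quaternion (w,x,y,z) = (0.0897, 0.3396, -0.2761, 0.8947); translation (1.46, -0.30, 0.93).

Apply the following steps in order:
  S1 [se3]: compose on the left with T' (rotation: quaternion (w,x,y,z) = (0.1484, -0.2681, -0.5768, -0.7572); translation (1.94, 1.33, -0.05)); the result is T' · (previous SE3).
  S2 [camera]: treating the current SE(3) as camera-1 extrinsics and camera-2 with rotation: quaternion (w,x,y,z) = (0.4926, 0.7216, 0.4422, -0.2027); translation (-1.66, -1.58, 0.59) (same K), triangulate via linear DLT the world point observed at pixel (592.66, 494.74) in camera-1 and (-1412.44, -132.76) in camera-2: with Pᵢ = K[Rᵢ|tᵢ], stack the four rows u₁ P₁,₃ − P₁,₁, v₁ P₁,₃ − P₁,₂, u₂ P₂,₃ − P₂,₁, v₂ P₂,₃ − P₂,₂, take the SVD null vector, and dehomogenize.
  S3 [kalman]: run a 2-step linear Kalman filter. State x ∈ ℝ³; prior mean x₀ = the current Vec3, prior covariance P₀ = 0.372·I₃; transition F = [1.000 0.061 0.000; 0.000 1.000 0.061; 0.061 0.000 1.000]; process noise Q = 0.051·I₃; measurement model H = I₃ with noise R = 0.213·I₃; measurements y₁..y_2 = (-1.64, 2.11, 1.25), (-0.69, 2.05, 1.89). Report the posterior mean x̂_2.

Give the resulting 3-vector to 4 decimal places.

after S1 (compose_se3): R=[0.7517 -0.2631 -0.6048; 0.5705 -0.2007 0.7964; -0.3309 -0.9437 -0.0007], t=(0.8124, 2.4270, 0.7320)
after S2 (triangulate): (-0.4771, -1.3707, -1.0767)
after S3 (kf_track): (-0.8970, 1.5088, 1.1380)

result = (-0.8970, 1.5088, 1.1380)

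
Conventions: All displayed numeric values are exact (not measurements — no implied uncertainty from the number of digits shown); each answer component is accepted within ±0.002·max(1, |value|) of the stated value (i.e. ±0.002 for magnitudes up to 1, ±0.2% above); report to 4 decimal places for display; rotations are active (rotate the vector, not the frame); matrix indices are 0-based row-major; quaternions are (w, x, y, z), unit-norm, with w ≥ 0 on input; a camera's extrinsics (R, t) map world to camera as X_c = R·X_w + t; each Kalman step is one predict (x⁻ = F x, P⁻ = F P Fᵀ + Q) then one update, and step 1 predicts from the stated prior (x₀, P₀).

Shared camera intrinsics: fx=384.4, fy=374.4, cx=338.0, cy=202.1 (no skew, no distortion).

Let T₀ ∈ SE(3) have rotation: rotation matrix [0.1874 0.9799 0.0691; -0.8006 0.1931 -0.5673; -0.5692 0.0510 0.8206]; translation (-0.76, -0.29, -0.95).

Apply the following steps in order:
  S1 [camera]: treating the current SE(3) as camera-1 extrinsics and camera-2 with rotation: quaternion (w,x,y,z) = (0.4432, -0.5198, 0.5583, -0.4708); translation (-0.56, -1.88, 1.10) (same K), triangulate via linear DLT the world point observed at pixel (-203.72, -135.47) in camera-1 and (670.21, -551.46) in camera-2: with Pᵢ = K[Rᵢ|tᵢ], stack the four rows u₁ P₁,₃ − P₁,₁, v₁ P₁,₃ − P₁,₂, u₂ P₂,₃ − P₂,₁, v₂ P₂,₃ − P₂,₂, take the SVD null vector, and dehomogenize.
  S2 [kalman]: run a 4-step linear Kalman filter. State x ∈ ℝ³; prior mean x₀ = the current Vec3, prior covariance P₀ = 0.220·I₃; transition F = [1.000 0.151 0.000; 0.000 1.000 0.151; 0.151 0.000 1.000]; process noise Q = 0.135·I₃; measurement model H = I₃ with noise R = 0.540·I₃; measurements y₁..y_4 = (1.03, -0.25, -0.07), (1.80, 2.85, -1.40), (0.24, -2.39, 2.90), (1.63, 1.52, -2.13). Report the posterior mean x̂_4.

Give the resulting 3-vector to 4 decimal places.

after S1 (triangulate): (-0.6721, 0.2877, 1.1285)
after S2 (kf_track): (0.9586, 0.5594, -0.0733)

result = (0.9586, 0.5594, -0.0733)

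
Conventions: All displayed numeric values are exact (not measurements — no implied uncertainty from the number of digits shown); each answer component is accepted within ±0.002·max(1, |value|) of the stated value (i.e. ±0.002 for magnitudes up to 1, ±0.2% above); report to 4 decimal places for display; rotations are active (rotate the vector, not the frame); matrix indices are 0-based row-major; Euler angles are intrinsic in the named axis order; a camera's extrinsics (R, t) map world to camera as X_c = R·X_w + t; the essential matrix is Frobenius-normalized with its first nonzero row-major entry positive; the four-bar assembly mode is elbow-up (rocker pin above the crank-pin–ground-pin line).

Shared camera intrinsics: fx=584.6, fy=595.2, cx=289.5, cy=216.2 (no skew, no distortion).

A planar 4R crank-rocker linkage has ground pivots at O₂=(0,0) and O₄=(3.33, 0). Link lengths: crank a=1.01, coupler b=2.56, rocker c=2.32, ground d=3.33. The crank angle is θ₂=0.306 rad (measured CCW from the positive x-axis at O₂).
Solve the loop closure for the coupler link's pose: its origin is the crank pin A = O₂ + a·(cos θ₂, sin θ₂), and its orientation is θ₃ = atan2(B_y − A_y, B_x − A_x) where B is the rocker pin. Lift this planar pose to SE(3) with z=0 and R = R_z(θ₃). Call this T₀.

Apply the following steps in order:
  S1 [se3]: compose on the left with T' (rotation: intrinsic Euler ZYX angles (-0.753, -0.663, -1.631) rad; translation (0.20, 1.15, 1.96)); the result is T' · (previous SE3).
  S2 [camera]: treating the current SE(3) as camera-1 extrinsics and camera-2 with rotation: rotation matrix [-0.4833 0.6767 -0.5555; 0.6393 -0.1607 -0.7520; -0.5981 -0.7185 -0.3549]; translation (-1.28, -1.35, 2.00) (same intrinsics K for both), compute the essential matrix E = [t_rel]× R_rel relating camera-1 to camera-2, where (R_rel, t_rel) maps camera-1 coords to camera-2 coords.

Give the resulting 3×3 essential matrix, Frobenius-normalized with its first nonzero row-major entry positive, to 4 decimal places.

matrix = [0.3067 0.2161 -0.4587; -0.0160 -0.0356 -0.4703; -0.4661 -0.3757 -0.2601]

source (fourbar_fk): coupler pose = R=[0.6628 -0.7488 0.0000; 0.7488 0.6628 0.0000; 0.0000 0.0000 1.0000], t=(0.9631, 0.3043, 0.0000)
after S1 (compose_se3): R=[0.6860 -0.1607 0.7096; -0.7047 0.0960 0.7030; -0.1811 -0.9823 -0.0474], t=(0.8777, 0.4898, 2.3134)
after S2 (essential): [0.3067 0.2161 -0.4587; -0.0160 -0.0356 -0.4703; -0.4661 -0.3757 -0.2601]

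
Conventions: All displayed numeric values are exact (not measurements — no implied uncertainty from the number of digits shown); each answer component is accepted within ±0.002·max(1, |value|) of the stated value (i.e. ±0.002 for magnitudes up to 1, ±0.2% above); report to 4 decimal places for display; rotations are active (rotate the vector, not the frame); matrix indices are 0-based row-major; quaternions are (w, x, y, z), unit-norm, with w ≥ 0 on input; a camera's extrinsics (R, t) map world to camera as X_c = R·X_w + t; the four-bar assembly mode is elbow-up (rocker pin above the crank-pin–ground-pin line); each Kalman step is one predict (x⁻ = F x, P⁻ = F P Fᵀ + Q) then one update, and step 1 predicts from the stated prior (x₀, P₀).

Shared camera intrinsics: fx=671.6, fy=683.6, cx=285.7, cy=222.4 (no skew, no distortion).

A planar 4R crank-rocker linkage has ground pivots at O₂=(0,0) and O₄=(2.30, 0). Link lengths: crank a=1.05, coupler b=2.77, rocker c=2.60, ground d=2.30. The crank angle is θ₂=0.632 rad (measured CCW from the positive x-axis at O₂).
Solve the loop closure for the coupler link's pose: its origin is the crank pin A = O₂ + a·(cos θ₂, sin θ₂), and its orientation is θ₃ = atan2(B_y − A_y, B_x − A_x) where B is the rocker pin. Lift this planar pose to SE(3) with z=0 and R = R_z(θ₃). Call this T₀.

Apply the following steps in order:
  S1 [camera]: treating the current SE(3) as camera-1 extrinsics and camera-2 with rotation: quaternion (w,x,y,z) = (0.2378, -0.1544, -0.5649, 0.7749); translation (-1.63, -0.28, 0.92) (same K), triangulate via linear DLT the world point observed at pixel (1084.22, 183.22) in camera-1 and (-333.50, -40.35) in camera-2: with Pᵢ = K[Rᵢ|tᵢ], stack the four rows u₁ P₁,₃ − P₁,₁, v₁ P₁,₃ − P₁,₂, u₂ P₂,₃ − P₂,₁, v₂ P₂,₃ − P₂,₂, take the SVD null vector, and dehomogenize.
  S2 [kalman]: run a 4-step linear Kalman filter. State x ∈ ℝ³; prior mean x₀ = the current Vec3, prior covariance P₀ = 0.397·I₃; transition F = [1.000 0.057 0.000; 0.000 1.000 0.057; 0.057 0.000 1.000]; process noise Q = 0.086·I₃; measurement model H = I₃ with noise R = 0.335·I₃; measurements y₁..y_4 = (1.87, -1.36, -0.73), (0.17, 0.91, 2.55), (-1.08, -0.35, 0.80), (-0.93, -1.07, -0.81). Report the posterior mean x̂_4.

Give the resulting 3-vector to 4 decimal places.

result = (-0.4347, -0.6180, 0.3503)

source (fourbar_fk): coupler pose = R=[0.7198 -0.6941 0.0000; 0.6941 0.7198 0.0000; 0.0000 0.0000 1.0000], t=(0.8472, 0.6203, 0.0000)
after S1 (triangulate): (0.5508, -1.5481, 1.9498)
after S2 (kf_track): (-0.4347, -0.6180, 0.3503)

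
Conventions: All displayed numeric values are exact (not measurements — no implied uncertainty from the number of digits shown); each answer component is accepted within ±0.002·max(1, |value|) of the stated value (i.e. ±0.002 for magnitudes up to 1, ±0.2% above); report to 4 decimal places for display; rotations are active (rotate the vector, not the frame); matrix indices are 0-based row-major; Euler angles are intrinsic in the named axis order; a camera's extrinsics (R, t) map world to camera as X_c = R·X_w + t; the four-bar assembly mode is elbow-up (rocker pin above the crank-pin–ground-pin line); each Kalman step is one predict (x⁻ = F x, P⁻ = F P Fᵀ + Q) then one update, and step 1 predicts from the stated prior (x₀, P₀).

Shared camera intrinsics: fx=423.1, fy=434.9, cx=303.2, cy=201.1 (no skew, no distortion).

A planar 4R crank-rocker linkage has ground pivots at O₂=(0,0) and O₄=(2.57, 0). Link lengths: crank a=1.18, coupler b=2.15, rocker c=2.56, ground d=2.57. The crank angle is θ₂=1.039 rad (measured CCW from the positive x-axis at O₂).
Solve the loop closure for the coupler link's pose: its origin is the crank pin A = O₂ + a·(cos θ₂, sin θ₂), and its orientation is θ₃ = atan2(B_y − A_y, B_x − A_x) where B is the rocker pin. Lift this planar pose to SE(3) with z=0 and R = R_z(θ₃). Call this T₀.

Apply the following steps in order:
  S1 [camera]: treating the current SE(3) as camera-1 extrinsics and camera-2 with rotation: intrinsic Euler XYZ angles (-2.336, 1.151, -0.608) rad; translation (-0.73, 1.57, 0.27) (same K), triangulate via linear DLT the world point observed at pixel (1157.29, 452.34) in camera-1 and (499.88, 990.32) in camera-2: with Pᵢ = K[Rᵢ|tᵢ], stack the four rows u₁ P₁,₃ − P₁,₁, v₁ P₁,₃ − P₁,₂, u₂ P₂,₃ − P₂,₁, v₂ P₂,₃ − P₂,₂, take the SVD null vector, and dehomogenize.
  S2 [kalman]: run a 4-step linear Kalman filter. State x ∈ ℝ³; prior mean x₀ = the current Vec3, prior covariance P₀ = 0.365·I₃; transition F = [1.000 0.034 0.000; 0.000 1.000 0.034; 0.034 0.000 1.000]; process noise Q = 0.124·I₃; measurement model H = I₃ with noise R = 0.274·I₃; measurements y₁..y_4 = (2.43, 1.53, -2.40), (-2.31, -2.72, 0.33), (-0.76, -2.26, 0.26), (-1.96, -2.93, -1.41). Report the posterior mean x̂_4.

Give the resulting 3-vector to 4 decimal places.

source (fourbar_fk): coupler pose = R=[0.7139 -0.7002 0.0000; 0.7002 0.7139 0.0000; 0.0000 0.0000 1.0000], t=(0.5984, 1.0170, 0.0000)
after S1 (triangulate): (1.8557, -1.9315, 1.6227)
after S2 (kf_track): (-1.2480, -2.3609, -0.7208)

result = (-1.2480, -2.3609, -0.7208)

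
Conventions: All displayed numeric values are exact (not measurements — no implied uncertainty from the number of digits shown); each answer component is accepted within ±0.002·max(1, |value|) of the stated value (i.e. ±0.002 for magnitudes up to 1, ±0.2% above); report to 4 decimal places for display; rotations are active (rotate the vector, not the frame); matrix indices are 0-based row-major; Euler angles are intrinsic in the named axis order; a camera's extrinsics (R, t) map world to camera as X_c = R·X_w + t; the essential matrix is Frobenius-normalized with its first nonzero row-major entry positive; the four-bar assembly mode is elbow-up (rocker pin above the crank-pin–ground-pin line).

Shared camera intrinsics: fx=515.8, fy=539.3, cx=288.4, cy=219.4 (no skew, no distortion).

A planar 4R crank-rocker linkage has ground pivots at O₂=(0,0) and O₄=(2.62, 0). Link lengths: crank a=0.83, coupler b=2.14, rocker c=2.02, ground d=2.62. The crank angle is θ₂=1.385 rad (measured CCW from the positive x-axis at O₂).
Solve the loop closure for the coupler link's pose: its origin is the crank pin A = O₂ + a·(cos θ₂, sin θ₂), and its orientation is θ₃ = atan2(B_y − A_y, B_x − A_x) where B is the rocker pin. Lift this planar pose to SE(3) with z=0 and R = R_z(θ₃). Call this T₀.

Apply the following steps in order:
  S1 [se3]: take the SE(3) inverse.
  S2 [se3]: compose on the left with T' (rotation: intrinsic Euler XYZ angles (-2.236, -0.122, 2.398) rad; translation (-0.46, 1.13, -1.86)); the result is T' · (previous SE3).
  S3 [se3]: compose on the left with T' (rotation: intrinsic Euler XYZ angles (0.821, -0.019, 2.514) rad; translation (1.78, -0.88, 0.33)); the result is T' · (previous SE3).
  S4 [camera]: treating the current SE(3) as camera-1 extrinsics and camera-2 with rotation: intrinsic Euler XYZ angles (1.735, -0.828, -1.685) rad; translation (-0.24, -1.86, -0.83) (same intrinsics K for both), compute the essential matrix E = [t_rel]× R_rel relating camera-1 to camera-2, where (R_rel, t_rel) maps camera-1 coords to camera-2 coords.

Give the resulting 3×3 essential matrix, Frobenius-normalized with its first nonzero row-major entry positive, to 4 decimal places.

matrix = [0.4625 0.0720 -0.5265; 0.3192 -0.1551 0.1921; 0.3941 -0.2367 0.3598]

source (fourbar_fk): coupler pose = R=[0.8570 -0.5153 0.0000; 0.5153 0.8570 0.0000; 0.0000 0.0000 1.0000], t=(0.1533, 0.8157, 0.0000)
after S1 (invert_se3): R=[0.8570 0.5153 0.0000; -0.5153 0.8570 0.0000; 0.0000 0.0000 1.0000], t=(-0.5517, -0.6201, 0.0000)
after S2 (compose_se3): R=[-0.2799 -0.9523 -0.1217; -0.6192 0.0822 0.7809; -0.7337 0.2939 -0.6126], t=(0.3597, 1.1579, -1.9873)
after S3 (compose_se3): R=[0.6040 0.7168 -0.3484; 0.7582 -0.6515 -0.0262; -0.2458 -0.2483 -0.9370], t=(0.8469, 0.0928, -1.5680)
after S4 (essential): [0.4625 0.0720 -0.5265; 0.3192 -0.1551 0.1921; 0.3941 -0.2367 0.3598]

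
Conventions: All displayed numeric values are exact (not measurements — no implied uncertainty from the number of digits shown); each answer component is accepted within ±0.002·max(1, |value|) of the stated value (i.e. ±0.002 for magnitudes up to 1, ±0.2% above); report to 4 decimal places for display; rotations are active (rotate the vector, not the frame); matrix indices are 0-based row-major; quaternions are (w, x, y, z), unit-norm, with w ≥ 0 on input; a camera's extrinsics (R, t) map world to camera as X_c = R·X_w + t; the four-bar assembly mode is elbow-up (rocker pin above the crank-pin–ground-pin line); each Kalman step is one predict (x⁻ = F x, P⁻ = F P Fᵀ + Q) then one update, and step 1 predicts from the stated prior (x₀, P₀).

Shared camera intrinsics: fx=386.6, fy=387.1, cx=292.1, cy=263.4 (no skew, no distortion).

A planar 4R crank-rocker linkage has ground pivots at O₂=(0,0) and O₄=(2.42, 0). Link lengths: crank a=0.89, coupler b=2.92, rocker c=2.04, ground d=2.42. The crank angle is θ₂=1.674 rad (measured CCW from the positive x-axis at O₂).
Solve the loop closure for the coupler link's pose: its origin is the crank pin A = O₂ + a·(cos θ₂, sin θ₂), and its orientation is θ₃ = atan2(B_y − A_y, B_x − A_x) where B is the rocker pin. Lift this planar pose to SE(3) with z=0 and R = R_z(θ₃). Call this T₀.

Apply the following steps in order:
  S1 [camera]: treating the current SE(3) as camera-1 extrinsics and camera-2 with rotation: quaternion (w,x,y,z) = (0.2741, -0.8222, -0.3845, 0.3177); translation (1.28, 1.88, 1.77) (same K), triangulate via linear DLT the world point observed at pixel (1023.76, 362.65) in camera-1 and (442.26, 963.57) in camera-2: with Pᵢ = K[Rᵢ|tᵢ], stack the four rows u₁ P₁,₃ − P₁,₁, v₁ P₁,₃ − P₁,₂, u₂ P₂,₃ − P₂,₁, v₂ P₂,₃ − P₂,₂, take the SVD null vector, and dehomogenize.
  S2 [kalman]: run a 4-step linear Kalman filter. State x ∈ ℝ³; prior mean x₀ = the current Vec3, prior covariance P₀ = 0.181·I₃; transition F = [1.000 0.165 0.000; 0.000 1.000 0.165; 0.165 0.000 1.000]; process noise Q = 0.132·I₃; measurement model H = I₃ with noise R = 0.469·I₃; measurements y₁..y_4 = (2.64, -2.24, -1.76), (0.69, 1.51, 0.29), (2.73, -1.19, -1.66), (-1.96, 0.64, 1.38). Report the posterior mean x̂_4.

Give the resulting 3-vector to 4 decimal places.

source (fourbar_fk): coupler pose = R=[0.9196 -0.3929 0.0000; 0.3929 0.9196 0.0000; 0.0000 0.0000 1.0000], t=(-0.0917, 0.8853, 0.0000)
after S1 (triangulate): (0.9212, -1.1769, 0.6435)
after S2 (kf_track): (0.1805, -0.2404, 0.4020)

result = (0.1805, -0.2404, 0.4020)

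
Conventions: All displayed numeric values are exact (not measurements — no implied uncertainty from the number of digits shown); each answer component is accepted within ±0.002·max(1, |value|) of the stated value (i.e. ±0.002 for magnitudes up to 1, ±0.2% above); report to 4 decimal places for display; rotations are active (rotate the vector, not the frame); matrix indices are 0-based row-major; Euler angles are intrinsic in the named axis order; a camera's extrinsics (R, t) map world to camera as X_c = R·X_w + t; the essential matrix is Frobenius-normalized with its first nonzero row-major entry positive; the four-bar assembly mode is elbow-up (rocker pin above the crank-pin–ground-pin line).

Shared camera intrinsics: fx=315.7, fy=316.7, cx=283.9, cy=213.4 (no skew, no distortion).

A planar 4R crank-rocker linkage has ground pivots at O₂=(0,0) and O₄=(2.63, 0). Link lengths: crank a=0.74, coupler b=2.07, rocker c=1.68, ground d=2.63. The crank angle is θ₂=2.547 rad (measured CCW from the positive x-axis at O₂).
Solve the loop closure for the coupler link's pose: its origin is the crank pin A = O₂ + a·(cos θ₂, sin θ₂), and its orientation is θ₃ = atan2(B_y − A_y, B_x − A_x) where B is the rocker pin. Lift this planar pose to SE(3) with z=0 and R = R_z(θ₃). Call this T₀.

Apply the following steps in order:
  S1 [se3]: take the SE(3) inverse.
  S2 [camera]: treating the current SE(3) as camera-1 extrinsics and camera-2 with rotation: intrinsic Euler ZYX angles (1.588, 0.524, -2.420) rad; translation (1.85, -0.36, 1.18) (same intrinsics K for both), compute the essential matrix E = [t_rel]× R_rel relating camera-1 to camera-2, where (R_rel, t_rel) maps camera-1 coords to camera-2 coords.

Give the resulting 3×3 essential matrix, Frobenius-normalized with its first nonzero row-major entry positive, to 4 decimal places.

matrix = [0.0581 -0.2908 -0.2999; -0.4488 -0.4507 -0.1554; -0.4682 0.1369 0.3943]

source (fourbar_fk): coupler pose = R=[0.9464 -0.3231 0.0000; 0.3231 0.9464 0.0000; 0.0000 0.0000 1.0000], t=(-0.6130, 0.4145, 0.0000)
after S1 (invert_se3): R=[0.9464 0.3231 0.0000; -0.3231 0.9464 0.0000; 0.0000 0.0000 1.0000], t=(0.4462, -0.5904, 0.0000)
after S2 (essential): [0.0581 -0.2908 -0.2999; -0.4488 -0.4507 -0.1554; -0.4682 0.1369 0.3943]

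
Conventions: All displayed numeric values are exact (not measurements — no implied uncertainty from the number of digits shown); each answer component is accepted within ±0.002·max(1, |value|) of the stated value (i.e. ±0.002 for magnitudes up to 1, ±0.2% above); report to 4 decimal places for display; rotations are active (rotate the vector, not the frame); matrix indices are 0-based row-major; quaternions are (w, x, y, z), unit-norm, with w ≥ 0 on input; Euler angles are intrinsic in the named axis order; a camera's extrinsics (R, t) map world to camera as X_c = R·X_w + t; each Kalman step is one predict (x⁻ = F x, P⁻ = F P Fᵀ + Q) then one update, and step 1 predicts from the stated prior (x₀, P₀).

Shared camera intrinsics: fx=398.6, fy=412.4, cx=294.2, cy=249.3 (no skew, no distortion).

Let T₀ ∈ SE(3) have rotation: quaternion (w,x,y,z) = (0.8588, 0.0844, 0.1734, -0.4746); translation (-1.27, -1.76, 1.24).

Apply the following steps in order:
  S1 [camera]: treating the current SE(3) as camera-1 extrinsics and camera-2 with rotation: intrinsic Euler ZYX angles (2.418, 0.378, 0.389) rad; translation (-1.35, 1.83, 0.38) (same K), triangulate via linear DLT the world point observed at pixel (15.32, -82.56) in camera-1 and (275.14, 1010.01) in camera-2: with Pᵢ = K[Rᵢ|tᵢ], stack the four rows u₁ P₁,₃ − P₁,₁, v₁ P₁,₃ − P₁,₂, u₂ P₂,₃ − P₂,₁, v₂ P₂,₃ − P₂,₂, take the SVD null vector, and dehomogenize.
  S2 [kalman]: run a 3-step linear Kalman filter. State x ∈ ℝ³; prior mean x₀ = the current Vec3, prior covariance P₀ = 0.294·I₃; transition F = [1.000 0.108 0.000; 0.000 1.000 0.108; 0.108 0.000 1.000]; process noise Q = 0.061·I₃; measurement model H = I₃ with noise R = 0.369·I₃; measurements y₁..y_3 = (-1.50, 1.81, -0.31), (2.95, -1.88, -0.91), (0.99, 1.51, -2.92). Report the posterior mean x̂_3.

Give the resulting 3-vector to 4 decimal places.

after S1 (triangulate): (-0.5689, -1.2281, 1.7920)
after S2 (kf_track): (0.5783, 0.1948, -0.9032)

result = (0.5783, 0.1948, -0.9032)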